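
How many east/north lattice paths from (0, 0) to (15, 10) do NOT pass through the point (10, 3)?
Number of paths = 3042248

Total paths from (0, 0) to (15, 10): C(25, 15) = 3268760. Paths through (10, 3): (paths (0, 0) → (10, 3)) × (paths (10, 3) → (15, 10)) = C(13, 10) · C(12, 5) = 286 · 792 = 226512. Avoidance count = 3268760 − 226512 = 3042248.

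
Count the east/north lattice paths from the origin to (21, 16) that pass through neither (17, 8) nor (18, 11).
Number of paths = 10645219605

Inclusion–exclusion. Total paths: C(37, 21) = 12875774670. Through P₁: C(25, 17)·C(12, 4) = 535379625. Through P₂: C(29, 18)·C(8, 3) = 1937448240. Since P₁ is strictly southwest of P₂, a monotone path through both must visit P₁ then P₂; paths through both = C(25, 17)·C(4, 1)·C(8, 3) = 242272800. Avoid both = 12875774670 − 535379625 − 1937448240 + 242272800 = 10645219605.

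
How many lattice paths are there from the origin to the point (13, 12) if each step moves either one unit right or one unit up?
Number of paths = 5200300

A monotone lattice path from (0, 0) to (13, 12) consists of 13 east steps and 12 north steps in some order, so it is determined by which 13 of the 25 steps are east. The count is C(25, 13) = 5200300.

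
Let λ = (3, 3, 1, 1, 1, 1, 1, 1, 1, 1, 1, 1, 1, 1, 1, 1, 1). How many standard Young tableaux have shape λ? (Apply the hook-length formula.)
# SYT of shape (3, 3, 1, 1, 1, 1, 1, 1, 1, 1, 1, 1, 1, 1, 1, 1, 1) = 9520

Hook-length formula: f^λ = n! / Π hook(c), product over all cells c of the Young diagram. For λ = (3, 3, 1, 1, 1, 1, 1, 1, 1, 1, 1, 1, 1, 1, 1, 1, 1), n = 21 boxes. Hook lengths by row (left-to-right, top-to-bottom): [19, 3, 2]; [18, 2, 1]; [15]; [14]; [13]; [12]; [11]; [10]; [9]; [8]; [7]; [6]; [5]; [4]; [3]; [2]; [1]. Product of hooks = 5366695606272000. So f^λ = 21! / 5366695606272000 = 51090942171709440000 / 5366695606272000 = 9520.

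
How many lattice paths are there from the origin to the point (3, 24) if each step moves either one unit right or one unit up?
Number of paths = 2925

A monotone lattice path from (0, 0) to (3, 24) consists of 3 east steps and 24 north steps in some order, so it is determined by which 3 of the 27 steps are east. The count is C(27, 3) = 2925.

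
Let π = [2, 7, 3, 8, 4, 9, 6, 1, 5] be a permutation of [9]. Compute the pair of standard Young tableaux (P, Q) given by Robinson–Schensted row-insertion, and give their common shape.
P = [1, 3, 4, 5] / [2, 6, 9] / [7, 8];  Q = [1, 2, 4, 6] / [3, 5, 7] / [8, 9];  common shape = (4, 3, 2)

Row-insert the values π_1, π_2, … into P one at a time, bumping the leftmost entry strictly greater than the inserted value down to the next row. The recording tableau Q records, in position (i, j), the step at which that cell was added to P.
  Insert 2 (step 1): P = [2];  Q = [1]
  Insert 7 (step 2): P = [2, 7];  Q = [1, 2]
  Insert 3 (step 3): P = [2, 3] / [7];  Q = [1, 2] / [3]
  Insert 8 (step 4): P = [2, 3, 8] / [7];  Q = [1, 2, 4] / [3]
  Insert 4 (step 5): P = [2, 3, 4] / [7, 8];  Q = [1, 2, 4] / [3, 5]
  Insert 9 (step 6): P = [2, 3, 4, 9] / [7, 8];  Q = [1, 2, 4, 6] / [3, 5]
  Insert 6 (step 7): P = [2, 3, 4, 6] / [7, 8, 9];  Q = [1, 2, 4, 6] / [3, 5, 7]
  Insert 1 (step 8): P = [1, 3, 4, 6] / [2, 8, 9] / [7];  Q = [1, 2, 4, 6] / [3, 5, 7] / [8]
  Insert 5 (step 9): P = [1, 3, 4, 5] / [2, 6, 9] / [7, 8];  Q = [1, 2, 4, 6] / [3, 5, 7] / [8, 9]
Final shape: (4, 3, 2).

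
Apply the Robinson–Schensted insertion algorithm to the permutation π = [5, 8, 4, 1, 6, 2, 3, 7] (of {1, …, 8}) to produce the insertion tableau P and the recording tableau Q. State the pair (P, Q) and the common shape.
P = [1, 2, 3, 7] / [4, 6] / [5, 8];  Q = [1, 2, 7, 8] / [3, 5] / [4, 6];  common shape = (4, 2, 2)

Row-insert the values π_1, π_2, … into P one at a time, bumping the leftmost entry strictly greater than the inserted value down to the next row. The recording tableau Q records, in position (i, j), the step at which that cell was added to P.
  Insert 5 (step 1): P = [5];  Q = [1]
  Insert 8 (step 2): P = [5, 8];  Q = [1, 2]
  Insert 4 (step 3): P = [4, 8] / [5];  Q = [1, 2] / [3]
  Insert 1 (step 4): P = [1, 8] / [4] / [5];  Q = [1, 2] / [3] / [4]
  Insert 6 (step 5): P = [1, 6] / [4, 8] / [5];  Q = [1, 2] / [3, 5] / [4]
  Insert 2 (step 6): P = [1, 2] / [4, 6] / [5, 8];  Q = [1, 2] / [3, 5] / [4, 6]
  Insert 3 (step 7): P = [1, 2, 3] / [4, 6] / [5, 8];  Q = [1, 2, 7] / [3, 5] / [4, 6]
  Insert 7 (step 8): P = [1, 2, 3, 7] / [4, 6] / [5, 8];  Q = [1, 2, 7, 8] / [3, 5] / [4, 6]
Final shape: (4, 2, 2).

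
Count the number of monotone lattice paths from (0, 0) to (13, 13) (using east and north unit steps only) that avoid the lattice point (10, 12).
Number of paths = 7814016

Total paths from (0, 0) to (13, 13): C(26, 13) = 10400600. Paths through (10, 12): (paths (0, 0) → (10, 12)) × (paths (10, 12) → (13, 13)) = C(22, 10) · C(4, 3) = 646646 · 4 = 2586584. Avoidance count = 10400600 − 2586584 = 7814016.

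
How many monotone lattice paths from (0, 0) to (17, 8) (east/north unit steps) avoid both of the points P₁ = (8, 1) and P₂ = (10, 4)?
Number of paths = 677985

Inclusion–exclusion. Total paths: C(25, 17) = 1081575. Through P₁: C(9, 8)·C(16, 9) = 102960. Through P₂: C(14, 10)·C(11, 7) = 330330. Since P₁ is strictly southwest of P₂, a monotone path through both must visit P₁ then P₂; paths through both = C(9, 8)·C(5, 2)·C(11, 7) = 29700. Avoid both = 1081575 − 102960 − 330330 + 29700 = 677985.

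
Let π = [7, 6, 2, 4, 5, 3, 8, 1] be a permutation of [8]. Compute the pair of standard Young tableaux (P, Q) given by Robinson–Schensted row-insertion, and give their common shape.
P = [1, 3, 5, 8] / [2] / [4] / [6] / [7];  Q = [1, 4, 5, 7] / [2] / [3] / [6] / [8];  common shape = (4, 1, 1, 1, 1)

Row-insert the values π_1, π_2, … into P one at a time, bumping the leftmost entry strictly greater than the inserted value down to the next row. The recording tableau Q records, in position (i, j), the step at which that cell was added to P.
  Insert 7 (step 1): P = [7];  Q = [1]
  Insert 6 (step 2): P = [6] / [7];  Q = [1] / [2]
  Insert 2 (step 3): P = [2] / [6] / [7];  Q = [1] / [2] / [3]
  Insert 4 (step 4): P = [2, 4] / [6] / [7];  Q = [1, 4] / [2] / [3]
  Insert 5 (step 5): P = [2, 4, 5] / [6] / [7];  Q = [1, 4, 5] / [2] / [3]
  Insert 3 (step 6): P = [2, 3, 5] / [4] / [6] / [7];  Q = [1, 4, 5] / [2] / [3] / [6]
  Insert 8 (step 7): P = [2, 3, 5, 8] / [4] / [6] / [7];  Q = [1, 4, 5, 7] / [2] / [3] / [6]
  Insert 1 (step 8): P = [1, 3, 5, 8] / [2] / [4] / [6] / [7];  Q = [1, 4, 5, 7] / [2] / [3] / [6] / [8]
Final shape: (4, 1, 1, 1, 1).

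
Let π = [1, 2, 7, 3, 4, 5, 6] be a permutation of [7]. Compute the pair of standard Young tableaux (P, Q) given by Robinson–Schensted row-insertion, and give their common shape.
P = [1, 2, 3, 4, 5, 6] / [7];  Q = [1, 2, 3, 5, 6, 7] / [4];  common shape = (6, 1)

Row-insert the values π_1, π_2, … into P one at a time, bumping the leftmost entry strictly greater than the inserted value down to the next row. The recording tableau Q records, in position (i, j), the step at which that cell was added to P.
  Insert 1 (step 1): P = [1];  Q = [1]
  Insert 2 (step 2): P = [1, 2];  Q = [1, 2]
  Insert 7 (step 3): P = [1, 2, 7];  Q = [1, 2, 3]
  Insert 3 (step 4): P = [1, 2, 3] / [7];  Q = [1, 2, 3] / [4]
  Insert 4 (step 5): P = [1, 2, 3, 4] / [7];  Q = [1, 2, 3, 5] / [4]
  Insert 5 (step 6): P = [1, 2, 3, 4, 5] / [7];  Q = [1, 2, 3, 5, 6] / [4]
  Insert 6 (step 7): P = [1, 2, 3, 4, 5, 6] / [7];  Q = [1, 2, 3, 5, 6, 7] / [4]
Final shape: (6, 1).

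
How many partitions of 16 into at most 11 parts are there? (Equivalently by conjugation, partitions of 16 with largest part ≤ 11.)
p(16, parts ≤ 11) = 219

Partitions of 16 with all parts ≤ 11: 11+5, 11+4+1, 11+3+2, 11+3+1+1, 11+2+2+1, 11+2+1+1+1, 11+1+1+1+1+1, 10+6, 10+5+1, 10+4+2, 10+4+1+1, 10+3+3, 10+3+2+1, 10+3+1+1+1, 10+2+2+2, 10+2+2+1+1, 10+2+1+1+1+1, 10+1+1+1+1+1+1, 9+7, 9+6+1, 9+5+2, 9+5+1+1, 9+4+3, 9+4+2+1, 9+4+1+1+1, 9+3+3+1, 9+3+2+2, 9+3+2+1+1, 9+3+1+1+1+1, 9+2+2+2+1, … (219 total). Count = 219.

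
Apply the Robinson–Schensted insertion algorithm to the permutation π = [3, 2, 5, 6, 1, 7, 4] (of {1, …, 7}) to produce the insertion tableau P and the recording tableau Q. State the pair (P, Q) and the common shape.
P = [1, 4, 6, 7] / [2, 5] / [3];  Q = [1, 3, 4, 6] / [2, 7] / [5];  common shape = (4, 2, 1)

Row-insert the values π_1, π_2, … into P one at a time, bumping the leftmost entry strictly greater than the inserted value down to the next row. The recording tableau Q records, in position (i, j), the step at which that cell was added to P.
  Insert 3 (step 1): P = [3];  Q = [1]
  Insert 2 (step 2): P = [2] / [3];  Q = [1] / [2]
  Insert 5 (step 3): P = [2, 5] / [3];  Q = [1, 3] / [2]
  Insert 6 (step 4): P = [2, 5, 6] / [3];  Q = [1, 3, 4] / [2]
  Insert 1 (step 5): P = [1, 5, 6] / [2] / [3];  Q = [1, 3, 4] / [2] / [5]
  Insert 7 (step 6): P = [1, 5, 6, 7] / [2] / [3];  Q = [1, 3, 4, 6] / [2] / [5]
  Insert 4 (step 7): P = [1, 4, 6, 7] / [2, 5] / [3];  Q = [1, 3, 4, 6] / [2, 7] / [5]
Final shape: (4, 2, 1).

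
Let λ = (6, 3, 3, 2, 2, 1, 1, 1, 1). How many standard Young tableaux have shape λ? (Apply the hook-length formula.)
# SYT of shape (6, 3, 3, 2, 2, 1, 1, 1, 1) = 73902400

Hook-length formula: f^λ = n! / Π hook(c), product over all cells c of the Young diagram. For λ = (6, 3, 3, 2, 2, 1, 1, 1, 1), n = 20 boxes. Hook lengths by row (left-to-right, top-to-bottom): [14, 9, 6, 3, 2, 1]; [10, 5, 2]; [9, 4, 1]; [7, 2]; [6, 1]; [4]; [3]; [2]; [1]. Product of hooks = 32920473600. So f^λ = 20! / 32920473600 = 2432902008176640000 / 32920473600 = 73902400.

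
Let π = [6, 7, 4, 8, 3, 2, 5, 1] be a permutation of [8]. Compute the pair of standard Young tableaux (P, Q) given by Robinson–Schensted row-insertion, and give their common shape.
P = [1, 5, 8] / [2, 7] / [3] / [4] / [6];  Q = [1, 2, 4] / [3, 7] / [5] / [6] / [8];  common shape = (3, 2, 1, 1, 1)

Row-insert the values π_1, π_2, … into P one at a time, bumping the leftmost entry strictly greater than the inserted value down to the next row. The recording tableau Q records, in position (i, j), the step at which that cell was added to P.
  Insert 6 (step 1): P = [6];  Q = [1]
  Insert 7 (step 2): P = [6, 7];  Q = [1, 2]
  Insert 4 (step 3): P = [4, 7] / [6];  Q = [1, 2] / [3]
  Insert 8 (step 4): P = [4, 7, 8] / [6];  Q = [1, 2, 4] / [3]
  Insert 3 (step 5): P = [3, 7, 8] / [4] / [6];  Q = [1, 2, 4] / [3] / [5]
  Insert 2 (step 6): P = [2, 7, 8] / [3] / [4] / [6];  Q = [1, 2, 4] / [3] / [5] / [6]
  Insert 5 (step 7): P = [2, 5, 8] / [3, 7] / [4] / [6];  Q = [1, 2, 4] / [3, 7] / [5] / [6]
  Insert 1 (step 8): P = [1, 5, 8] / [2, 7] / [3] / [4] / [6];  Q = [1, 2, 4] / [3, 7] / [5] / [6] / [8]
Final shape: (3, 2, 1, 1, 1).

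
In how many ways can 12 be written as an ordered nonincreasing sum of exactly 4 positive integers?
p(12, 4 parts) = 15

Partitions of n into exactly k parts ↔ partitions of n − k into at most k parts (subtract 1 from each part). For n = 12, k = 4, the partitions are: 9+1+1+1, 8+2+1+1, 7+3+1+1, 7+2+2+1, 6+4+1+1, 6+3+2+1, 6+2+2+2, 5+5+1+1, 5+4+2+1, 5+3+3+1, 5+3+2+2, 4+4+3+1, 4+4+2+2, 4+3+3+2, 3+3+3+3. Count = 15.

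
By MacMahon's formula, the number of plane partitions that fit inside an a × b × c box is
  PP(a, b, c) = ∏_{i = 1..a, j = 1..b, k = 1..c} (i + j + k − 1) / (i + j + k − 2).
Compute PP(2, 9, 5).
PP(2, 9, 5) = 1002001

Evaluate the triple product over i = 1..2, j = 1..9, k = 1..5. The factors are (2/1) · (3/2) · (4/3) · (5/4) · (6/5) · (3/2) · (4/3) · (5/4) · … (90 factors total). The numerators and denominators telescope so the product is an integer; carrying out the multiplication exactly gives PP(2, 9, 5) = 1002001.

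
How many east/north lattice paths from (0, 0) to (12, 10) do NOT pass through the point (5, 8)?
Number of paths = 600314

Total paths from (0, 0) to (12, 10): C(22, 12) = 646646. Paths through (5, 8): (paths (0, 0) → (5, 8)) × (paths (5, 8) → (12, 10)) = C(13, 5) · C(9, 7) = 1287 · 36 = 46332. Avoidance count = 646646 − 46332 = 600314.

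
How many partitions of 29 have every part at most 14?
p(29, parts ≤ 14) = 4057

Use the recurrence p(n, m) = p(n, m−1) + p(n−m, m): either the largest part is < m (count p(n, m−1)) or the largest part is exactly m (remove one copy of m, count p(n−m, m)). With p(0, ·) = 1 this gives p(29, parts ≤ 14) = 4057. (By conjugating Young diagrams, this also counts partitions of 29 into at most 14 parts.)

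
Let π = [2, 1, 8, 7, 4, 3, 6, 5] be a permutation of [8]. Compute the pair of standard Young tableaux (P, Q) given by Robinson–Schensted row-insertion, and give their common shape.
P = [1, 3, 5] / [2, 4, 6] / [7] / [8];  Q = [1, 3, 7] / [2, 4, 8] / [5] / [6];  common shape = (3, 3, 1, 1)

Row-insert the values π_1, π_2, … into P one at a time, bumping the leftmost entry strictly greater than the inserted value down to the next row. The recording tableau Q records, in position (i, j), the step at which that cell was added to P.
  Insert 2 (step 1): P = [2];  Q = [1]
  Insert 1 (step 2): P = [1] / [2];  Q = [1] / [2]
  Insert 8 (step 3): P = [1, 8] / [2];  Q = [1, 3] / [2]
  Insert 7 (step 4): P = [1, 7] / [2, 8];  Q = [1, 3] / [2, 4]
  Insert 4 (step 5): P = [1, 4] / [2, 7] / [8];  Q = [1, 3] / [2, 4] / [5]
  Insert 3 (step 6): P = [1, 3] / [2, 4] / [7] / [8];  Q = [1, 3] / [2, 4] / [5] / [6]
  Insert 6 (step 7): P = [1, 3, 6] / [2, 4] / [7] / [8];  Q = [1, 3, 7] / [2, 4] / [5] / [6]
  Insert 5 (step 8): P = [1, 3, 5] / [2, 4, 6] / [7] / [8];  Q = [1, 3, 7] / [2, 4, 8] / [5] / [6]
Final shape: (3, 3, 1, 1).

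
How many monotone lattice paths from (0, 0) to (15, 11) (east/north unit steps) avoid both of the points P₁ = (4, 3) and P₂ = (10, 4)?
Number of paths = 4482038

Inclusion–exclusion. Total paths: C(26, 15) = 7726160. Through P₁: C(7, 4)·C(19, 11) = 2645370. Through P₂: C(14, 10)·C(12, 5) = 792792. Since P₁ is strictly southwest of P₂, a monotone path through both must visit P₁ then P₂; paths through both = C(7, 4)·C(7, 6)·C(12, 5) = 194040. Avoid both = 7726160 − 2645370 − 792792 + 194040 = 4482038.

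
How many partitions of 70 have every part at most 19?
p(70, parts ≤ 19) = 2852958

Use the recurrence p(n, m) = p(n, m−1) + p(n−m, m): either the largest part is < m (count p(n, m−1)) or the largest part is exactly m (remove one copy of m, count p(n−m, m)). With p(0, ·) = 1 this gives p(70, parts ≤ 19) = 2852958. (By conjugating Young diagrams, this also counts partitions of 70 into at most 19 parts.)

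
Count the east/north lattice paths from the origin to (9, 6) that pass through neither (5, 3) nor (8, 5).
Number of paths = 1591

Inclusion–exclusion. Total paths: C(15, 9) = 5005. Through P₁: C(8, 5)·C(7, 4) = 1960. Through P₂: C(13, 8)·C(2, 1) = 2574. Since P₁ is strictly southwest of P₂, a monotone path through both must visit P₁ then P₂; paths through both = C(8, 5)·C(5, 3)·C(2, 1) = 1120. Avoid both = 5005 − 1960 − 2574 + 1120 = 1591.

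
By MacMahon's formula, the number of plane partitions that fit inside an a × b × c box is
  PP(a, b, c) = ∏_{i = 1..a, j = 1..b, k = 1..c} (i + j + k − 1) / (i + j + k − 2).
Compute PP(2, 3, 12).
PP(2, 3, 12) = 63700

Evaluate the triple product over i = 1..2, j = 1..3, k = 1..12. The factors are (2/1) · (3/2) · (4/3) · (5/4) · (6/5) · (7/6) · (8/7) · (9/8) · … (72 factors total). The numerators and denominators telescope so the product is an integer; carrying out the multiplication exactly gives PP(2, 3, 12) = 63700.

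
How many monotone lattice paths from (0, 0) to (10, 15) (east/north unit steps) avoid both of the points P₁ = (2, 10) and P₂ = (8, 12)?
Number of paths = 1942598

Inclusion–exclusion. Total paths: C(25, 10) = 3268760. Through P₁: C(12, 2)·C(13, 8) = 84942. Through P₂: C(20, 8)·C(5, 2) = 1259700. Since P₁ is strictly southwest of P₂, a monotone path through both must visit P₁ then P₂; paths through both = C(12, 2)·C(8, 6)·C(5, 2) = 18480. Avoid both = 3268760 − 84942 − 1259700 + 18480 = 1942598.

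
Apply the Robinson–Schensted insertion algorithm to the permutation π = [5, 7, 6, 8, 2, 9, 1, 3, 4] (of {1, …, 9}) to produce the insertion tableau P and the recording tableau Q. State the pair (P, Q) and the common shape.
P = [1, 3, 4, 9] / [2, 6, 8] / [5] / [7];  Q = [1, 2, 4, 6] / [3, 8, 9] / [5] / [7];  common shape = (4, 3, 1, 1)

Row-insert the values π_1, π_2, … into P one at a time, bumping the leftmost entry strictly greater than the inserted value down to the next row. The recording tableau Q records, in position (i, j), the step at which that cell was added to P.
  Insert 5 (step 1): P = [5];  Q = [1]
  Insert 7 (step 2): P = [5, 7];  Q = [1, 2]
  Insert 6 (step 3): P = [5, 6] / [7];  Q = [1, 2] / [3]
  Insert 8 (step 4): P = [5, 6, 8] / [7];  Q = [1, 2, 4] / [3]
  Insert 2 (step 5): P = [2, 6, 8] / [5] / [7];  Q = [1, 2, 4] / [3] / [5]
  Insert 9 (step 6): P = [2, 6, 8, 9] / [5] / [7];  Q = [1, 2, 4, 6] / [3] / [5]
  Insert 1 (step 7): P = [1, 6, 8, 9] / [2] / [5] / [7];  Q = [1, 2, 4, 6] / [3] / [5] / [7]
  Insert 3 (step 8): P = [1, 3, 8, 9] / [2, 6] / [5] / [7];  Q = [1, 2, 4, 6] / [3, 8] / [5] / [7]
  Insert 4 (step 9): P = [1, 3, 4, 9] / [2, 6, 8] / [5] / [7];  Q = [1, 2, 4, 6] / [3, 8, 9] / [5] / [7]
Final shape: (4, 3, 1, 1).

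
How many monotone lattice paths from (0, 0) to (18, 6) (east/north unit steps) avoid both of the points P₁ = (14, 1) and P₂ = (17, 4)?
Number of paths = 115651

Inclusion–exclusion. Total paths: C(24, 18) = 134596. Through P₁: C(15, 14)·C(9, 4) = 1890. Through P₂: C(21, 17)·C(3, 1) = 17955. Since P₁ is strictly southwest of P₂, a monotone path through both must visit P₁ then P₂; paths through both = C(15, 14)·C(6, 3)·C(3, 1) = 900. Avoid both = 134596 − 1890 − 17955 + 900 = 115651.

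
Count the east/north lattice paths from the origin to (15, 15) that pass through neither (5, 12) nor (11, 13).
Number of paths = 116555332

Inclusion–exclusion. Total paths: C(30, 15) = 155117520. Through P₁: C(17, 5)·C(13, 10) = 1769768. Through P₂: C(24, 11)·C(6, 4) = 37442160. Since P₁ is strictly southwest of P₂, a monotone path through both must visit P₁ then P₂; paths through both = C(17, 5)·C(7, 6)·C(6, 4) = 649740. Avoid both = 155117520 − 1769768 − 37442160 + 649740 = 116555332.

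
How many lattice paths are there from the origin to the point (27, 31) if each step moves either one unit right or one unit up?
Number of paths = 26252279997448736

A monotone lattice path from (0, 0) to (27, 31) consists of 27 east steps and 31 north steps in some order, so it is determined by which 27 of the 58 steps are east. The count is C(58, 27) = 26252279997448736.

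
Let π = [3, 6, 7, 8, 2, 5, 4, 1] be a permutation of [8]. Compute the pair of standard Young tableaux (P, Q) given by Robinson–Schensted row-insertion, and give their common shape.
P = [1, 4, 7, 8] / [2, 5] / [3] / [6];  Q = [1, 2, 3, 4] / [5, 6] / [7] / [8];  common shape = (4, 2, 1, 1)

Row-insert the values π_1, π_2, … into P one at a time, bumping the leftmost entry strictly greater than the inserted value down to the next row. The recording tableau Q records, in position (i, j), the step at which that cell was added to P.
  Insert 3 (step 1): P = [3];  Q = [1]
  Insert 6 (step 2): P = [3, 6];  Q = [1, 2]
  Insert 7 (step 3): P = [3, 6, 7];  Q = [1, 2, 3]
  Insert 8 (step 4): P = [3, 6, 7, 8];  Q = [1, 2, 3, 4]
  Insert 2 (step 5): P = [2, 6, 7, 8] / [3];  Q = [1, 2, 3, 4] / [5]
  Insert 5 (step 6): P = [2, 5, 7, 8] / [3, 6];  Q = [1, 2, 3, 4] / [5, 6]
  Insert 4 (step 7): P = [2, 4, 7, 8] / [3, 5] / [6];  Q = [1, 2, 3, 4] / [5, 6] / [7]
  Insert 1 (step 8): P = [1, 4, 7, 8] / [2, 5] / [3] / [6];  Q = [1, 2, 3, 4] / [5, 6] / [7] / [8]
Final shape: (4, 2, 1, 1).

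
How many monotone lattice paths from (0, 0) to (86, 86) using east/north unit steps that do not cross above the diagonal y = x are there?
C_86 = 4180080073556524734514695828170907458428751314320

These NE paths below the diagonal are counted by the Catalan number C_n = (1/(n + 1)) · C(2n, n). For n = 86: C_86 = (1/87) · C(172, 86) = 363666966399417651902778537050868948883301364345840/87 = 4180080073556524734514695828170907458428751314320.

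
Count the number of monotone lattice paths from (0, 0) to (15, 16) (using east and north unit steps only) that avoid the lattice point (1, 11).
Number of paths = 300400659

Total paths from (0, 0) to (15, 16): C(31, 15) = 300540195. Paths through (1, 11): (paths (0, 0) → (1, 11)) × (paths (1, 11) → (15, 16)) = C(12, 1) · C(19, 14) = 12 · 11628 = 139536. Avoidance count = 300540195 − 139536 = 300400659.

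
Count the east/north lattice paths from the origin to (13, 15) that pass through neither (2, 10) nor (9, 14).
Number of paths = 33176822

Inclusion–exclusion. Total paths: C(28, 13) = 37442160. Through P₁: C(12, 2)·C(16, 11) = 288288. Through P₂: C(23, 9)·C(5, 4) = 4085950. Since P₁ is strictly southwest of P₂, a monotone path through both must visit P₁ then P₂; paths through both = C(12, 2)·C(11, 7)·C(5, 4) = 108900. Avoid both = 37442160 − 288288 − 4085950 + 108900 = 33176822.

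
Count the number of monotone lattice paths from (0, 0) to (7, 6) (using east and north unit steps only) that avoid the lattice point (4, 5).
Number of paths = 1212

Total paths from (0, 0) to (7, 6): C(13, 7) = 1716. Paths through (4, 5): (paths (0, 0) → (4, 5)) × (paths (4, 5) → (7, 6)) = C(9, 4) · C(4, 3) = 126 · 4 = 504. Avoidance count = 1716 − 504 = 1212.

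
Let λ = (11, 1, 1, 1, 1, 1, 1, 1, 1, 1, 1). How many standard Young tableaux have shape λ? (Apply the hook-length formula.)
# SYT of shape (11, 1, 1, 1, 1, 1, 1, 1, 1, 1, 1) = 184756

Hook-length formula: f^λ = n! / Π hook(c), product over all cells c of the Young diagram. For λ = (11, 1, 1, 1, 1, 1, 1, 1, 1, 1, 1), n = 21 boxes. Hook lengths by row (left-to-right, top-to-bottom): [21, 10, 9, 8, 7, 6, 5, 4, 3, 2, 1]; [10]; [9]; [8]; [7]; [6]; [5]; [4]; [3]; [2]; [1]. Product of hooks = 276531978240000. So f^λ = 21! / 276531978240000 = 51090942171709440000 / 276531978240000 = 184756.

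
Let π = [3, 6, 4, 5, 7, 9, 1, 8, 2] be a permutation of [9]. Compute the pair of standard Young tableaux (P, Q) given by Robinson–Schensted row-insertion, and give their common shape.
P = [1, 2, 5, 7, 8] / [3, 4] / [6, 9];  Q = [1, 2, 4, 5, 6] / [3, 8] / [7, 9];  common shape = (5, 2, 2)

Row-insert the values π_1, π_2, … into P one at a time, bumping the leftmost entry strictly greater than the inserted value down to the next row. The recording tableau Q records, in position (i, j), the step at which that cell was added to P.
  Insert 3 (step 1): P = [3];  Q = [1]
  Insert 6 (step 2): P = [3, 6];  Q = [1, 2]
  Insert 4 (step 3): P = [3, 4] / [6];  Q = [1, 2] / [3]
  Insert 5 (step 4): P = [3, 4, 5] / [6];  Q = [1, 2, 4] / [3]
  Insert 7 (step 5): P = [3, 4, 5, 7] / [6];  Q = [1, 2, 4, 5] / [3]
  Insert 9 (step 6): P = [3, 4, 5, 7, 9] / [6];  Q = [1, 2, 4, 5, 6] / [3]
  Insert 1 (step 7): P = [1, 4, 5, 7, 9] / [3] / [6];  Q = [1, 2, 4, 5, 6] / [3] / [7]
  Insert 8 (step 8): P = [1, 4, 5, 7, 8] / [3, 9] / [6];  Q = [1, 2, 4, 5, 6] / [3, 8] / [7]
  Insert 2 (step 9): P = [1, 2, 5, 7, 8] / [3, 4] / [6, 9];  Q = [1, 2, 4, 5, 6] / [3, 8] / [7, 9]
Final shape: (5, 2, 2).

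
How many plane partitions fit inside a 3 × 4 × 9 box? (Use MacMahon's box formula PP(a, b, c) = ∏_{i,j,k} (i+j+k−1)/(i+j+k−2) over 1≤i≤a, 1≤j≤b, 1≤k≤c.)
PP(3, 4, 9) = 13026013

Evaluate the triple product over i = 1..3, j = 1..4, k = 1..9. The factors are (2/1) · (3/2) · (4/3) · (5/4) · (6/5) · (7/6) · (8/7) · (9/8) · … (108 factors total). The numerators and denominators telescope so the product is an integer; carrying out the multiplication exactly gives PP(3, 4, 9) = 13026013.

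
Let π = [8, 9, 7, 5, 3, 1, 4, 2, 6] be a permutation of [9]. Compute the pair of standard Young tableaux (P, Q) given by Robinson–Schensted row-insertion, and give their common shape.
P = [1, 2, 6] / [3, 4] / [5, 9] / [7] / [8];  Q = [1, 2, 9] / [3, 7] / [4, 8] / [5] / [6];  common shape = (3, 2, 2, 1, 1)

Row-insert the values π_1, π_2, … into P one at a time, bumping the leftmost entry strictly greater than the inserted value down to the next row. The recording tableau Q records, in position (i, j), the step at which that cell was added to P.
  Insert 8 (step 1): P = [8];  Q = [1]
  Insert 9 (step 2): P = [8, 9];  Q = [1, 2]
  Insert 7 (step 3): P = [7, 9] / [8];  Q = [1, 2] / [3]
  Insert 5 (step 4): P = [5, 9] / [7] / [8];  Q = [1, 2] / [3] / [4]
  Insert 3 (step 5): P = [3, 9] / [5] / [7] / [8];  Q = [1, 2] / [3] / [4] / [5]
  Insert 1 (step 6): P = [1, 9] / [3] / [5] / [7] / [8];  Q = [1, 2] / [3] / [4] / [5] / [6]
  Insert 4 (step 7): P = [1, 4] / [3, 9] / [5] / [7] / [8];  Q = [1, 2] / [3, 7] / [4] / [5] / [6]
  Insert 2 (step 8): P = [1, 2] / [3, 4] / [5, 9] / [7] / [8];  Q = [1, 2] / [3, 7] / [4, 8] / [5] / [6]
  Insert 6 (step 9): P = [1, 2, 6] / [3, 4] / [5, 9] / [7] / [8];  Q = [1, 2, 9] / [3, 7] / [4, 8] / [5] / [6]
Final shape: (3, 2, 2, 1, 1).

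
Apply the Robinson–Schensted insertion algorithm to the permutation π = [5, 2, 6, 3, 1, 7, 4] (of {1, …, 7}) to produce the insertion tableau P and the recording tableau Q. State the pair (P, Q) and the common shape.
P = [1, 3, 4] / [2, 6, 7] / [5];  Q = [1, 3, 6] / [2, 4, 7] / [5];  common shape = (3, 3, 1)

Row-insert the values π_1, π_2, … into P one at a time, bumping the leftmost entry strictly greater than the inserted value down to the next row. The recording tableau Q records, in position (i, j), the step at which that cell was added to P.
  Insert 5 (step 1): P = [5];  Q = [1]
  Insert 2 (step 2): P = [2] / [5];  Q = [1] / [2]
  Insert 6 (step 3): P = [2, 6] / [5];  Q = [1, 3] / [2]
  Insert 3 (step 4): P = [2, 3] / [5, 6];  Q = [1, 3] / [2, 4]
  Insert 1 (step 5): P = [1, 3] / [2, 6] / [5];  Q = [1, 3] / [2, 4] / [5]
  Insert 7 (step 6): P = [1, 3, 7] / [2, 6] / [5];  Q = [1, 3, 6] / [2, 4] / [5]
  Insert 4 (step 7): P = [1, 3, 4] / [2, 6, 7] / [5];  Q = [1, 3, 6] / [2, 4, 7] / [5]
Final shape: (3, 3, 1).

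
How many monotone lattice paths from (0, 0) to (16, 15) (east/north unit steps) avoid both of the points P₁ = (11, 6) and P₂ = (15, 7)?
Number of paths = 274785467

Inclusion–exclusion. Total paths: C(31, 16) = 300540195. Through P₁: C(17, 11)·C(14, 5) = 24776752. Through P₂: C(22, 15)·C(9, 1) = 1534896. Since P₁ is strictly southwest of P₂, a monotone path through both must visit P₁ then P₂; paths through both = C(17, 11)·C(5, 4)·C(9, 1) = 556920. Avoid both = 300540195 − 24776752 − 1534896 + 556920 = 274785467.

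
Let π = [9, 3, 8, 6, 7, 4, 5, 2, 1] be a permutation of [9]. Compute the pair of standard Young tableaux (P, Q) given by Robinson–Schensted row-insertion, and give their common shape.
P = [1, 4, 5] / [2, 7] / [3] / [6] / [8] / [9];  Q = [1, 3, 5] / [2, 7] / [4] / [6] / [8] / [9];  common shape = (3, 2, 1, 1, 1, 1)

Row-insert the values π_1, π_2, … into P one at a time, bumping the leftmost entry strictly greater than the inserted value down to the next row. The recording tableau Q records, in position (i, j), the step at which that cell was added to P.
  Insert 9 (step 1): P = [9];  Q = [1]
  Insert 3 (step 2): P = [3] / [9];  Q = [1] / [2]
  Insert 8 (step 3): P = [3, 8] / [9];  Q = [1, 3] / [2]
  Insert 6 (step 4): P = [3, 6] / [8] / [9];  Q = [1, 3] / [2] / [4]
  Insert 7 (step 5): P = [3, 6, 7] / [8] / [9];  Q = [1, 3, 5] / [2] / [4]
  Insert 4 (step 6): P = [3, 4, 7] / [6] / [8] / [9];  Q = [1, 3, 5] / [2] / [4] / [6]
  Insert 5 (step 7): P = [3, 4, 5] / [6, 7] / [8] / [9];  Q = [1, 3, 5] / [2, 7] / [4] / [6]
  Insert 2 (step 8): P = [2, 4, 5] / [3, 7] / [6] / [8] / [9];  Q = [1, 3, 5] / [2, 7] / [4] / [6] / [8]
  Insert 1 (step 9): P = [1, 4, 5] / [2, 7] / [3] / [6] / [8] / [9];  Q = [1, 3, 5] / [2, 7] / [4] / [6] / [8] / [9]
Final shape: (3, 2, 1, 1, 1, 1).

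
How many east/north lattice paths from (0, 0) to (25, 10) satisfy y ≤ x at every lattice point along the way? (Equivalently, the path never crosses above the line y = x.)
Number of paths = 112971936

By the reflection principle (André's argument), the number of monotone paths to (25, 10) with n ≤ m that never go above y = x is C(35, 25) − C(35, 26) = 183579396 − 70607460 = 112971936.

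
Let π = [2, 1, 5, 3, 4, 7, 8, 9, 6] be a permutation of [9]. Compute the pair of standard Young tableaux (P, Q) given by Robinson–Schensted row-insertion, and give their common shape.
P = [1, 3, 4, 6, 8, 9] / [2, 5, 7];  Q = [1, 3, 5, 6, 7, 8] / [2, 4, 9];  common shape = (6, 3)

Row-insert the values π_1, π_2, … into P one at a time, bumping the leftmost entry strictly greater than the inserted value down to the next row. The recording tableau Q records, in position (i, j), the step at which that cell was added to P.
  Insert 2 (step 1): P = [2];  Q = [1]
  Insert 1 (step 2): P = [1] / [2];  Q = [1] / [2]
  Insert 5 (step 3): P = [1, 5] / [2];  Q = [1, 3] / [2]
  Insert 3 (step 4): P = [1, 3] / [2, 5];  Q = [1, 3] / [2, 4]
  Insert 4 (step 5): P = [1, 3, 4] / [2, 5];  Q = [1, 3, 5] / [2, 4]
  Insert 7 (step 6): P = [1, 3, 4, 7] / [2, 5];  Q = [1, 3, 5, 6] / [2, 4]
  Insert 8 (step 7): P = [1, 3, 4, 7, 8] / [2, 5];  Q = [1, 3, 5, 6, 7] / [2, 4]
  Insert 9 (step 8): P = [1, 3, 4, 7, 8, 9] / [2, 5];  Q = [1, 3, 5, 6, 7, 8] / [2, 4]
  Insert 6 (step 9): P = [1, 3, 4, 6, 8, 9] / [2, 5, 7];  Q = [1, 3, 5, 6, 7, 8] / [2, 4, 9]
Final shape: (6, 3).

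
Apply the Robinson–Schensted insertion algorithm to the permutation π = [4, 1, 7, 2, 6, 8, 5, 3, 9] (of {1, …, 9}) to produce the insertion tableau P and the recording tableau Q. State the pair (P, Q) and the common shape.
P = [1, 2, 3, 8, 9] / [4, 5] / [6] / [7];  Q = [1, 3, 5, 6, 9] / [2, 4] / [7] / [8];  common shape = (5, 2, 1, 1)

Row-insert the values π_1, π_2, … into P one at a time, bumping the leftmost entry strictly greater than the inserted value down to the next row. The recording tableau Q records, in position (i, j), the step at which that cell was added to P.
  Insert 4 (step 1): P = [4];  Q = [1]
  Insert 1 (step 2): P = [1] / [4];  Q = [1] / [2]
  Insert 7 (step 3): P = [1, 7] / [4];  Q = [1, 3] / [2]
  Insert 2 (step 4): P = [1, 2] / [4, 7];  Q = [1, 3] / [2, 4]
  Insert 6 (step 5): P = [1, 2, 6] / [4, 7];  Q = [1, 3, 5] / [2, 4]
  Insert 8 (step 6): P = [1, 2, 6, 8] / [4, 7];  Q = [1, 3, 5, 6] / [2, 4]
  Insert 5 (step 7): P = [1, 2, 5, 8] / [4, 6] / [7];  Q = [1, 3, 5, 6] / [2, 4] / [7]
  Insert 3 (step 8): P = [1, 2, 3, 8] / [4, 5] / [6] / [7];  Q = [1, 3, 5, 6] / [2, 4] / [7] / [8]
  Insert 9 (step 9): P = [1, 2, 3, 8, 9] / [4, 5] / [6] / [7];  Q = [1, 3, 5, 6, 9] / [2, 4] / [7] / [8]
Final shape: (5, 2, 1, 1).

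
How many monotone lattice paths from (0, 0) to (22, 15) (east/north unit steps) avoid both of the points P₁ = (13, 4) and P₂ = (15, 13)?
Number of paths = 7621249600

Inclusion–exclusion. Total paths: C(37, 22) = 9364199760. Through P₁: C(17, 13)·C(20, 9) = 399744800. Through P₂: C(28, 15)·C(9, 7) = 1347917760. Since P₁ is strictly southwest of P₂, a monotone path through both must visit P₁ then P₂; paths through both = C(17, 13)·C(11, 2)·C(9, 7) = 4712400. Avoid both = 9364199760 − 399744800 − 1347917760 + 4712400 = 7621249600.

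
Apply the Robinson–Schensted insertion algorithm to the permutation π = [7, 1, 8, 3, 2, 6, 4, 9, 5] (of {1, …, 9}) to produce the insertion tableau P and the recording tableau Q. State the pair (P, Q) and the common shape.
P = [1, 2, 4, 5] / [3, 6, 9] / [7, 8];  Q = [1, 3, 6, 8] / [2, 4, 9] / [5, 7];  common shape = (4, 3, 2)

Row-insert the values π_1, π_2, … into P one at a time, bumping the leftmost entry strictly greater than the inserted value down to the next row. The recording tableau Q records, in position (i, j), the step at which that cell was added to P.
  Insert 7 (step 1): P = [7];  Q = [1]
  Insert 1 (step 2): P = [1] / [7];  Q = [1] / [2]
  Insert 8 (step 3): P = [1, 8] / [7];  Q = [1, 3] / [2]
  Insert 3 (step 4): P = [1, 3] / [7, 8];  Q = [1, 3] / [2, 4]
  Insert 2 (step 5): P = [1, 2] / [3, 8] / [7];  Q = [1, 3] / [2, 4] / [5]
  Insert 6 (step 6): P = [1, 2, 6] / [3, 8] / [7];  Q = [1, 3, 6] / [2, 4] / [5]
  Insert 4 (step 7): P = [1, 2, 4] / [3, 6] / [7, 8];  Q = [1, 3, 6] / [2, 4] / [5, 7]
  Insert 9 (step 8): P = [1, 2, 4, 9] / [3, 6] / [7, 8];  Q = [1, 3, 6, 8] / [2, 4] / [5, 7]
  Insert 5 (step 9): P = [1, 2, 4, 5] / [3, 6, 9] / [7, 8];  Q = [1, 3, 6, 8] / [2, 4, 9] / [5, 7]
Final shape: (4, 3, 2).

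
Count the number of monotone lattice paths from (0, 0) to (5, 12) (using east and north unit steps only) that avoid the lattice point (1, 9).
Number of paths = 5838

Total paths from (0, 0) to (5, 12): C(17, 5) = 6188. Paths through (1, 9): (paths (0, 0) → (1, 9)) × (paths (1, 9) → (5, 12)) = C(10, 1) · C(7, 4) = 10 · 35 = 350. Avoidance count = 6188 − 350 = 5838.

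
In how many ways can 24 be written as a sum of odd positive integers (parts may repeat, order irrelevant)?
p_odd(24) = 122

Enumerate partitions using only odd parts via the recurrence o(n, m) = o(n, m−2) + o(n−m, m) over odd m, starting from the largest odd part ≤ n. This gives p_odd(24) = 122. (Euler's theorem: equals the count of distinct-part partitions.)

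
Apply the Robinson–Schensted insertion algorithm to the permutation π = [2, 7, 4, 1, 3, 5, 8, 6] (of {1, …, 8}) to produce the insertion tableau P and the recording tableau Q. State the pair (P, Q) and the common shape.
P = [1, 3, 5, 6] / [2, 4, 8] / [7];  Q = [1, 2, 6, 7] / [3, 5, 8] / [4];  common shape = (4, 3, 1)

Row-insert the values π_1, π_2, … into P one at a time, bumping the leftmost entry strictly greater than the inserted value down to the next row. The recording tableau Q records, in position (i, j), the step at which that cell was added to P.
  Insert 2 (step 1): P = [2];  Q = [1]
  Insert 7 (step 2): P = [2, 7];  Q = [1, 2]
  Insert 4 (step 3): P = [2, 4] / [7];  Q = [1, 2] / [3]
  Insert 1 (step 4): P = [1, 4] / [2] / [7];  Q = [1, 2] / [3] / [4]
  Insert 3 (step 5): P = [1, 3] / [2, 4] / [7];  Q = [1, 2] / [3, 5] / [4]
  Insert 5 (step 6): P = [1, 3, 5] / [2, 4] / [7];  Q = [1, 2, 6] / [3, 5] / [4]
  Insert 8 (step 7): P = [1, 3, 5, 8] / [2, 4] / [7];  Q = [1, 2, 6, 7] / [3, 5] / [4]
  Insert 6 (step 8): P = [1, 3, 5, 6] / [2, 4, 8] / [7];  Q = [1, 2, 6, 7] / [3, 5, 8] / [4]
Final shape: (4, 3, 1).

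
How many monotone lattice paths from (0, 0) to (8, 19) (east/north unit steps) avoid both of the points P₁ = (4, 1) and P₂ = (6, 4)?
Number of paths = 2161740

Inclusion–exclusion. Total paths: C(27, 8) = 2220075. Through P₁: C(5, 4)·C(22, 4) = 36575. Through P₂: C(10, 6)·C(17, 2) = 28560. Since P₁ is strictly southwest of P₂, a monotone path through both must visit P₁ then P₂; paths through both = C(5, 4)·C(5, 2)·C(17, 2) = 6800. Avoid both = 2220075 − 36575 − 28560 + 6800 = 2161740.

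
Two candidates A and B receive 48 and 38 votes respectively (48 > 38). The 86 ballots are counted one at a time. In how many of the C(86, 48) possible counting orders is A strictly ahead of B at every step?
Strict-lead orderings = 433884004713362200929750

Total orderings of the 86 votes with 48 for A: C(86, 48) = 3731402440534914927995850. By the Bertrand ballot formula (Cycle Lemma / reflection principle), the number of orderings in which A is strictly ahead of B throughout is (p − q)/(p + q) · C(p + q, p) = (48 − 38)/(48 + 38) · 3731402440534914927995850 = 433884004713362200929750.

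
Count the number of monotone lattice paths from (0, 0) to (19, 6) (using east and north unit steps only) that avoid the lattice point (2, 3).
Number of paths = 165700

Total paths from (0, 0) to (19, 6): C(25, 19) = 177100. Paths through (2, 3): (paths (0, 0) → (2, 3)) × (paths (2, 3) → (19, 6)) = C(5, 2) · C(20, 17) = 10 · 1140 = 11400. Avoidance count = 177100 − 11400 = 165700.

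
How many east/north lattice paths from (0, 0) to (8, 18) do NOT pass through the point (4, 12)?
Number of paths = 1180075

Total paths from (0, 0) to (8, 18): C(26, 8) = 1562275. Paths through (4, 12): (paths (0, 0) → (4, 12)) × (paths (4, 12) → (8, 18)) = C(16, 4) · C(10, 4) = 1820 · 210 = 382200. Avoidance count = 1562275 − 382200 = 1180075.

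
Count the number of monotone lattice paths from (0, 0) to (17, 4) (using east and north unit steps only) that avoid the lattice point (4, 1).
Number of paths = 3185

Total paths from (0, 0) to (17, 4): C(21, 17) = 5985. Paths through (4, 1): (paths (0, 0) → (4, 1)) × (paths (4, 1) → (17, 4)) = C(5, 4) · C(16, 13) = 5 · 560 = 2800. Avoidance count = 5985 − 2800 = 3185.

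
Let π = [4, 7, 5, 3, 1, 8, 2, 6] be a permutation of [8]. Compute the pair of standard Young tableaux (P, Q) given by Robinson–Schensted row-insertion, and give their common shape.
P = [1, 2, 6] / [3, 5, 8] / [4] / [7];  Q = [1, 2, 6] / [3, 7, 8] / [4] / [5];  common shape = (3, 3, 1, 1)

Row-insert the values π_1, π_2, … into P one at a time, bumping the leftmost entry strictly greater than the inserted value down to the next row. The recording tableau Q records, in position (i, j), the step at which that cell was added to P.
  Insert 4 (step 1): P = [4];  Q = [1]
  Insert 7 (step 2): P = [4, 7];  Q = [1, 2]
  Insert 5 (step 3): P = [4, 5] / [7];  Q = [1, 2] / [3]
  Insert 3 (step 4): P = [3, 5] / [4] / [7];  Q = [1, 2] / [3] / [4]
  Insert 1 (step 5): P = [1, 5] / [3] / [4] / [7];  Q = [1, 2] / [3] / [4] / [5]
  Insert 8 (step 6): P = [1, 5, 8] / [3] / [4] / [7];  Q = [1, 2, 6] / [3] / [4] / [5]
  Insert 2 (step 7): P = [1, 2, 8] / [3, 5] / [4] / [7];  Q = [1, 2, 6] / [3, 7] / [4] / [5]
  Insert 6 (step 8): P = [1, 2, 6] / [3, 5, 8] / [4] / [7];  Q = [1, 2, 6] / [3, 7, 8] / [4] / [5]
Final shape: (3, 3, 1, 1).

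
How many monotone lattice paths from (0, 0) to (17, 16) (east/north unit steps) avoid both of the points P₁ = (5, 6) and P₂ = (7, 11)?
Number of paths = 801620292

Inclusion–exclusion. Total paths: C(33, 17) = 1166803110. Through P₁: C(11, 5)·C(22, 12) = 298750452. Through P₂: C(18, 7)·C(15, 10) = 95567472. Since P₁ is strictly southwest of P₂, a monotone path through both must visit P₁ then P₂; paths through both = C(11, 5)·C(7, 2)·C(15, 10) = 29135106. Avoid both = 1166803110 − 298750452 − 95567472 + 29135106 = 801620292.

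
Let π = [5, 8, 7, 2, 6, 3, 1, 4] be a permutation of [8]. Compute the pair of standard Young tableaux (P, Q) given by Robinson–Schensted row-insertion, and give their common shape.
P = [1, 3, 4] / [2, 6] / [5] / [7] / [8];  Q = [1, 2, 8] / [3, 5] / [4] / [6] / [7];  common shape = (3, 2, 1, 1, 1)

Row-insert the values π_1, π_2, … into P one at a time, bumping the leftmost entry strictly greater than the inserted value down to the next row. The recording tableau Q records, in position (i, j), the step at which that cell was added to P.
  Insert 5 (step 1): P = [5];  Q = [1]
  Insert 8 (step 2): P = [5, 8];  Q = [1, 2]
  Insert 7 (step 3): P = [5, 7] / [8];  Q = [1, 2] / [3]
  Insert 2 (step 4): P = [2, 7] / [5] / [8];  Q = [1, 2] / [3] / [4]
  Insert 6 (step 5): P = [2, 6] / [5, 7] / [8];  Q = [1, 2] / [3, 5] / [4]
  Insert 3 (step 6): P = [2, 3] / [5, 6] / [7] / [8];  Q = [1, 2] / [3, 5] / [4] / [6]
  Insert 1 (step 7): P = [1, 3] / [2, 6] / [5] / [7] / [8];  Q = [1, 2] / [3, 5] / [4] / [6] / [7]
  Insert 4 (step 8): P = [1, 3, 4] / [2, 6] / [5] / [7] / [8];  Q = [1, 2, 8] / [3, 5] / [4] / [6] / [7]
Final shape: (3, 2, 1, 1, 1).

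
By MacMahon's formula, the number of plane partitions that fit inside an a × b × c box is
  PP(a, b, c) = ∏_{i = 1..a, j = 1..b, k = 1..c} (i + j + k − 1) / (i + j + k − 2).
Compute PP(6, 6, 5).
PP(6, 6, 5) = 55197331332

Evaluate the triple product over i = 1..6, j = 1..6, k = 1..5. The factors are (2/1) · (3/2) · (4/3) · (5/4) · (6/5) · (3/2) · (4/3) · (5/4) · … (180 factors total). The numerators and denominators telescope so the product is an integer; carrying out the multiplication exactly gives PP(6, 6, 5) = 55197331332.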